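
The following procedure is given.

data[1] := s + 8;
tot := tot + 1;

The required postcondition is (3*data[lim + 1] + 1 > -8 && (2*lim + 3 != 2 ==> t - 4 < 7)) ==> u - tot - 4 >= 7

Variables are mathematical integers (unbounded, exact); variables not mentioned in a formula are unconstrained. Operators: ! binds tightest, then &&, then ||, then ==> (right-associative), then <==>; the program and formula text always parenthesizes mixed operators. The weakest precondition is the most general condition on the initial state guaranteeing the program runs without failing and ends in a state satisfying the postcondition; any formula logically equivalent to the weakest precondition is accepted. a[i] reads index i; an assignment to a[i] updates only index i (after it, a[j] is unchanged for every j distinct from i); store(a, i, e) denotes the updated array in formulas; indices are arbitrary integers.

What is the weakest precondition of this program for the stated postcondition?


Working backward. After the program, the postcondition (3*data[lim + 1] + 1 > -8 && (2*lim + 3 != 2 ==> t - 4 < 7)) ==> u - tot - 4 >= 7 must hold; in canonical form it is (3*data[lim + 1] > -9 && (2*lim != -1 ==> t < 11)) ==> u >= tot + 11.
Before tot := tot + 1: (3*data[lim + 1] > -9 && (2*lim != -1 ==> t < 11)) ==> u >= tot + 12
Before data[1] := s + 8: (3*store(data, 1, s + 8)[lim + 1] > -9 && (2*lim != -1 ==> t < 11)) ==> u >= tot + 12
Answer: WP = (3*store(data, 1, s + 8)[lim + 1] > -9 && (2*lim != -1 ==> t < 11)) ==> u >= tot + 12


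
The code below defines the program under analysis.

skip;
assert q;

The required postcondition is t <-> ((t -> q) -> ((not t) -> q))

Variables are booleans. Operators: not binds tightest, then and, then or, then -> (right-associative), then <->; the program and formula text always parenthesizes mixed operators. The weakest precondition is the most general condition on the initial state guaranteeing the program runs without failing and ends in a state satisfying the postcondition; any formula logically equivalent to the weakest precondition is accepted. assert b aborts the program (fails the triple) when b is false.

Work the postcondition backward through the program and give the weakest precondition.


Working backward. After the program, t <-> ((t -> q) -> ((not t) -> q)) must hold.
Before assert q: q and (t <-> ((t -> q) -> ((not t) -> q)))
Before skip: q and (t <-> ((t -> q) -> ((not t) -> q)))
Answer: WP = q and (t <-> ((t -> q) -> ((not t) -> q)))


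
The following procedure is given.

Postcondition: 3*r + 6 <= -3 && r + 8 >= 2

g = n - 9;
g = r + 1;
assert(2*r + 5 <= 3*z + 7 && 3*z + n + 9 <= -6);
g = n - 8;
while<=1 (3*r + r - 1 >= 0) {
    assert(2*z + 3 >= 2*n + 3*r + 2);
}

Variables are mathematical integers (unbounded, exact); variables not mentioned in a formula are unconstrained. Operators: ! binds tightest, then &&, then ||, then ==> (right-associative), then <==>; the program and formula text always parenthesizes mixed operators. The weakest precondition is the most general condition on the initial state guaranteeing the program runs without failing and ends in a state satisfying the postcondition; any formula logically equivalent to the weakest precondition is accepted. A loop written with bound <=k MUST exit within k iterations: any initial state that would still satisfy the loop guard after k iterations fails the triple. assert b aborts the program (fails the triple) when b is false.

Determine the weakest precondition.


Working backward. After the program, the postcondition 3*r + 6 <= -3 && r + 8 >= 2 must hold; in canonical form it is 3*r <= -9 && r >= -6.
Before the loop (bound <=1), unroll the exhaustion recursion (WP_0 = exit-now case; WP_j = one more guarded iteration, up to j = 1):
  WP_0: (!(4*r >= 1)) && 3*r <= -9 && r >= -6
  WP_1: (4*r >= 1 ==> (2*z >= 2*n + 3*r - 1 && (!(4*r >= 1)) && 3*r <= -9 && r >= -6)) && ((!(4*r >= 1)) ==> (3*r <= -9 && r >= -6))
So before the loop: (4*r >= 1 ==> (2*z >= 2*n + 3*r - 1 && (!(4*r >= 1)) && 3*r <= -9 && r >= -6)) && ((!(4*r >= 1)) ==> (3*r <= -9 && r >= -6))
Before g := n - 8: (4*r >= 1 ==> (2*z >= 2*n + 3*r - 1 && (!(4*r >= 1)) && 3*r <= -9 && r >= -6)) && ((!(4*r >= 1)) ==> (3*r <= -9 && r >= -6))
Before assert 2*r + 5 <= 3*z + 7 && 3*z + n + 9 <= -6: 2*r <= 3*z + 2 && n + 3*z <= -15 && (4*r >= 1 ==> (2*z >= 2*n + 3*r - 1 && (!(4*r >= 1)) && 3*r <= -9 && r >= -6)) && ((!(4*r >= 1)) ==> (3*r <= -9 && r >= -6))
Before g := r + 1: 2*r <= 3*z + 2 && n + 3*z <= -15 && (4*r >= 1 ==> (2*z >= 2*n + 3*r - 1 && (!(4*r >= 1)) && 3*r <= -9 && r >= -6)) && ((!(4*r >= 1)) ==> (3*r <= -9 && r >= -6))
Before g := n - 9: 2*r <= 3*z + 2 && n + 3*z <= -15 && (4*r >= 1 ==> (2*z >= 2*n + 3*r - 1 && (!(4*r >= 1)) && 3*r <= -9 && r >= -6)) && ((!(4*r >= 1)) ==> (3*r <= -9 && r >= -6))
Answer: WP = 2*r <= 3*z + 2 && n + 3*z <= -15 && (4*r >= 1 ==> (2*z >= 2*n + 3*r - 1 && (!(4*r >= 1)) && 3*r <= -9 && r >= -6)) && ((!(4*r >= 1)) ==> (3*r <= -9 && r >= -6))


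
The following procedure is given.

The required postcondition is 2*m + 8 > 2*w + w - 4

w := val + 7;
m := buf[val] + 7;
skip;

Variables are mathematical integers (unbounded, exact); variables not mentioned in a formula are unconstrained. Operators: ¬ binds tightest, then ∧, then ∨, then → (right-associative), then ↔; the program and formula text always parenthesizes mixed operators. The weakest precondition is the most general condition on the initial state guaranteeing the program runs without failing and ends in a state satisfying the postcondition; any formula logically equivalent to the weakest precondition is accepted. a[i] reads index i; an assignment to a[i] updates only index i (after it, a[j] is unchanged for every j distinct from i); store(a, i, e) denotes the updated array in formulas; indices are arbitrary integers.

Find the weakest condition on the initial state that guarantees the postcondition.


Working backward. After the program, the postcondition 2*m + 8 > 2*w + w - 4 must hold; in canonical form it is 2*m > 3*w - 12.
Before skip: 2*m > 3*w - 12
Before m := buf[val] + 7: 2*buf[val] > 3*w - 26
Before w := val + 7: 2*buf[val] > 3*val - 5
Answer: WP = 2*buf[val] > 3*val - 5


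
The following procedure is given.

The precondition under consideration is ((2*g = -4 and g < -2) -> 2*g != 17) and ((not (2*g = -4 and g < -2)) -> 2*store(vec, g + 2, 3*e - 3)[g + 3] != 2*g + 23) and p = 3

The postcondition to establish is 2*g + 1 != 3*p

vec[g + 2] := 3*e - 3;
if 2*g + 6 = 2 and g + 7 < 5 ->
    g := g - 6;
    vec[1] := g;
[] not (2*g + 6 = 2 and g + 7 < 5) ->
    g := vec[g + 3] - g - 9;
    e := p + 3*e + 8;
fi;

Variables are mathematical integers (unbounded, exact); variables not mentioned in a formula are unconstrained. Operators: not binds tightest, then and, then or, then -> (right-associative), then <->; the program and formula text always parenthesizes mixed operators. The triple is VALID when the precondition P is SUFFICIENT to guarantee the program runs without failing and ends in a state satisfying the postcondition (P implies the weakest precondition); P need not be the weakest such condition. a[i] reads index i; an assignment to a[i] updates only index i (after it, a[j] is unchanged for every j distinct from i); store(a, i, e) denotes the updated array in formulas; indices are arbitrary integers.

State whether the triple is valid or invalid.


Working backward. After the program, the postcondition 2*g + 1 != 3*p must hold; in canonical form it is 2*g != 3*p - 1.
Then branch requires 2*g != 3*p + 11; else branch requires 2*vec[g + 3] != 2*g + 3*p + 17.
Before the if: ((2*g = -4 and g < -2) -> 2*g != 3*p + 11) and ((not (2*g = -4 and g < -2)) -> 2*vec[g + 3] != 2*g + 3*p + 17)
Before vec[g + 2] := 3*e - 3: ((2*g = -4 and g < -2) -> 2*g != 3*p + 11) and ((not (2*g = -4 and g < -2)) -> 2*store(vec, g + 2, 3*e - 3)[g + 3] != 2*g + 3*p + 17)
The weakest precondition is ((2*g = -4 and g < -2) -> 2*g != 3*p + 11) and ((not (2*g = -4 and g < -2)) -> 2*store(vec, g + 2, 3*e - 3)[g + 3] != 2*g + 3*p + 17).
Check whether ((2*g = -4 and g < -2) -> 2*g != 17) and ((not (2*g = -4 and g < -2)) -> 2*store(vec, g + 2, 3*e - 3)[g + 3] != 2*g + 23) and p = 3 implies it.
Countermodel: at the initial state e = 0, g = 0, p = 3, vec = {[2] = 4, [3] = 13, elsewhere 4}, the precondition holds but the weakest precondition fails.
Answer: invalid


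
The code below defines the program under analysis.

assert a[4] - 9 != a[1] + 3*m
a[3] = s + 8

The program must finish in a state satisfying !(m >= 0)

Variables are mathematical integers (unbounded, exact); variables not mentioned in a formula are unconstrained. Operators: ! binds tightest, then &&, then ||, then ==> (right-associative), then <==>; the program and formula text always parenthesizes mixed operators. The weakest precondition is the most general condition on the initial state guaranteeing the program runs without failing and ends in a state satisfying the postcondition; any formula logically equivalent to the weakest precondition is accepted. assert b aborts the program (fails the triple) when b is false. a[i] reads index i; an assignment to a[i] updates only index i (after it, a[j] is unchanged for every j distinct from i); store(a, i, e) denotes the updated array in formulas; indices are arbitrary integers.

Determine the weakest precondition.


Working backward. After the program, !(m >= 0) must hold.
Before a[3] := s + 8: !(m >= 0)
Before assert a[4] - 9 != a[1] + 3*m: a[4] != a[1] + 3*m + 9 && (!(m >= 0))
Answer: WP = a[4] != a[1] + 3*m + 9 && (!(m >= 0))


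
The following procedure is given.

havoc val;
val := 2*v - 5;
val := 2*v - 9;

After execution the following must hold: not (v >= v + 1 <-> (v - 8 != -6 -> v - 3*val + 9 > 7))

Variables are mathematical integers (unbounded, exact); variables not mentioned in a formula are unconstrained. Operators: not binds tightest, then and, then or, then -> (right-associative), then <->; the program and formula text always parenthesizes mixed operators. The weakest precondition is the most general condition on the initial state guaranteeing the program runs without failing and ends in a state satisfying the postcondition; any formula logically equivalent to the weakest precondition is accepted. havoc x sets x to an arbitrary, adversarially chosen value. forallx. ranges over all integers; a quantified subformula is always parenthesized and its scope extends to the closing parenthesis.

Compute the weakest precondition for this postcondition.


Working backward. After the program, the postcondition not (v >= v + 1 <-> (v - 8 != -6 -> v - 3*val + 9 > 7)) must hold; in canonical form it is v != 2 -> v > 3*val - 2.
Before val := 2*v - 9: v != 2 -> 5*v < 29
Before val := 2*v - 5: v != 2 -> 5*v < 29
Before havoc val: v != 2 -> 5*v < 29
Answer: WP = v != 2 -> 5*v < 29


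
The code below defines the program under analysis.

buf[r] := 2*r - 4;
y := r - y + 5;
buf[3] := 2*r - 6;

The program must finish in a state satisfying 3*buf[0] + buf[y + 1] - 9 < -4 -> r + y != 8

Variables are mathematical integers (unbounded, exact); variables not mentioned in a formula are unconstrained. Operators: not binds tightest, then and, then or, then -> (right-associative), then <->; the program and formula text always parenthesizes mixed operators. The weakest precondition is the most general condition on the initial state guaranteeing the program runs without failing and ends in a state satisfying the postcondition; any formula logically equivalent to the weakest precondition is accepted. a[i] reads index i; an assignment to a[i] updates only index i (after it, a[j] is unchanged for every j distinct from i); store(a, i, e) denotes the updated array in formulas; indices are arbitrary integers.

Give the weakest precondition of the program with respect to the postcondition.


Working backward. After the program, the postcondition 3*buf[0] + buf[y + 1] - 9 < -4 -> r + y != 8 must hold; in canonical form it is buf[y + 1] + 3*buf[0] < 5 -> r + y != 8.
Before buf[3] := 2*r - 6: 3*buf[0] + store(buf, 3, 2*r - 6)[y + 1] < 5 -> r + y != 8
Before y := r - y + 5: 3*buf[0] + store(buf, 3, 2*r - 6)[r - y + 6] < 5 -> 2*r != y + 3
Before buf[r] := 2*r - 4: 3*store(buf, r, 2*r - 4)[0] + store(store(buf, r, 2*r - 4), 3, 2*r - 6)[r - y + 6] < 5 -> 2*r != y + 3
Answer: WP = 3*store(buf, r, 2*r - 4)[0] + store(store(buf, r, 2*r - 4), 3, 2*r - 6)[r - y + 6] < 5 -> 2*r != y + 3


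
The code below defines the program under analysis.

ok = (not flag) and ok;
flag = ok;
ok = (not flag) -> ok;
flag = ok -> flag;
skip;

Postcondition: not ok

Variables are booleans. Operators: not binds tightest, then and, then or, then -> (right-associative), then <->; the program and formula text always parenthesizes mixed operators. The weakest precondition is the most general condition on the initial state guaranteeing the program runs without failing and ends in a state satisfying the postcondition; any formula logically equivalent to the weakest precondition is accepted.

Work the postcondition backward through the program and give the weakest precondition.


Working backward. After the program, not ok must hold.
Before skip: not ok
Before flag := ok -> flag: not ok
Before ok := (not flag) -> ok: not ((not flag) -> ok)
Before flag := ok: not ((not ok) -> ok)
Before ok := (not flag) and ok: not ((not ((not flag) and ok)) -> ((not flag) and ok))
Answer: WP = not ((not ((not flag) and ok)) -> ((not flag) and ok))


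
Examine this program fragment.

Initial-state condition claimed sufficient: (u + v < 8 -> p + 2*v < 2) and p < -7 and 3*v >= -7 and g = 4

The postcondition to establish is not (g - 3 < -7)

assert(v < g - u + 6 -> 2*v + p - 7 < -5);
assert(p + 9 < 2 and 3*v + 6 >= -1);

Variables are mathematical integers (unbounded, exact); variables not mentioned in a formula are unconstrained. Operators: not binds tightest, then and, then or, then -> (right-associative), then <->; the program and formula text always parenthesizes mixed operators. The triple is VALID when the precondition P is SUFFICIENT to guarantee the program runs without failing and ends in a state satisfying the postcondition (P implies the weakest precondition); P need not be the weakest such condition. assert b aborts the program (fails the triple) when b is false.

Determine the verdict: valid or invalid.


Working backward. After the program, the postcondition not (g - 3 < -7) must hold; in canonical form it is not (g < -4).
Before assert p + 9 < 2 and 3*v + 6 >= -1: p < -7 and 3*v >= -7 and (not (g < -4))
Before assert v < g - u + 6 -> 2*v + p - 7 < -5: (u + v < g + 6 -> p + 2*v < 2) and p < -7 and 3*v >= -7 and (not (g < -4))
The weakest precondition is (u + v < g + 6 -> p + 2*v < 2) and p < -7 and 3*v >= -7 and (not (g < -4)).
Check whether (u + v < 8 -> p + 2*v < 2) and p < -7 and 3*v >= -7 and g = 4 implies it.
Countermodel: at the initial state g = 4, p = -8, u = 3, v = 5, the precondition holds but the weakest precondition fails.
Answer: invalid


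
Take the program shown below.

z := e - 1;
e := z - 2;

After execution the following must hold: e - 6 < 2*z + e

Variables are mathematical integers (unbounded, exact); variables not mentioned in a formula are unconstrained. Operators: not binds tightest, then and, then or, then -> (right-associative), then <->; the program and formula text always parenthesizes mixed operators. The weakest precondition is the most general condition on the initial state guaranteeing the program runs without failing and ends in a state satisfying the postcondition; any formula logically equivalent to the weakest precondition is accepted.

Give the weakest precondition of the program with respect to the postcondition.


Working backward. After the program, the postcondition e - 6 < 2*z + e must hold; in canonical form it is 2*z > -6.
Before e := z - 2: 2*z > -6
Before z := e - 1: 2*e > -4
Answer: WP = 2*e > -4


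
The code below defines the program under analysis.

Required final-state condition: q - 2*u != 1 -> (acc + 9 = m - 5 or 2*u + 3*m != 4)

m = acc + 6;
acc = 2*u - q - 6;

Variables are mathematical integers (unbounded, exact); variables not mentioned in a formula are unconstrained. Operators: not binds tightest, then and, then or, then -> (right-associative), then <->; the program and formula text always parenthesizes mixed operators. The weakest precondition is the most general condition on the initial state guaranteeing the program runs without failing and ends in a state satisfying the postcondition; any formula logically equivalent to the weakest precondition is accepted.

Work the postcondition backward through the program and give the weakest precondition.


Working backward. After the program, the postcondition q - 2*u != 1 -> (acc + 9 = m - 5 or 2*u + 3*m != 4) must hold; in canonical form it is q != 2*u + 1 -> (acc = m - 14 or 3*m + 2*u != 4).
Before acc := 2*u - q - 6: q != 2*u + 1 -> (2*u = m + q - 8 or 3*m + 2*u != 4)
Before m := acc + 6: q != 2*u + 1 -> (2*u = acc + q - 2 or 3*acc + 2*u != -14)
Answer: WP = q != 2*u + 1 -> (2*u = acc + q - 2 or 3*acc + 2*u != -14)


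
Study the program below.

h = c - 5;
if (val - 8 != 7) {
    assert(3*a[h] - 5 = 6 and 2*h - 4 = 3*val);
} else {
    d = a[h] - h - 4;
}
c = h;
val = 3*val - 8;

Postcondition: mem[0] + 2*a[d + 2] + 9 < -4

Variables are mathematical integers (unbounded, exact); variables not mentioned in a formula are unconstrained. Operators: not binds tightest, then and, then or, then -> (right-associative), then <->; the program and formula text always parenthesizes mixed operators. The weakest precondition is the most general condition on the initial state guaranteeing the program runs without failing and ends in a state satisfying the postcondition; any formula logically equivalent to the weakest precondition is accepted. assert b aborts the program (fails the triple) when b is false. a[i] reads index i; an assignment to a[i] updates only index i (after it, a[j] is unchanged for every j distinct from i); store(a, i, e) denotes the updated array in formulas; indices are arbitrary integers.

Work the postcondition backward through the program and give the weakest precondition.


Working backward. After the program, the postcondition mem[0] + 2*a[d + 2] + 9 < -4 must hold; in canonical form it is 2*a[d + 2] + mem[0] < -13.
Before val := 3*val - 8: 2*a[d + 2] + mem[0] < -13
Before c := h: 2*a[d + 2] + mem[0] < -13
Then branch requires 3*a[h] = 11 and 2*h = 3*val + 4 and 2*a[d + 2] + mem[0] < -13; else branch requires 2*a[a[h] - h - 2] + mem[0] < -13.
Before the if: (val != 15 -> (3*a[h] = 11 and 2*h = 3*val + 4 and 2*a[d + 2] + mem[0] < -13)) and ((not (val != 15)) -> 2*a[a[h] - h - 2] + mem[0] < -13)
Before h := c - 5: (val != 15 -> (3*a[c - 5] = 11 and 2*c = 3*val + 14 and 2*a[d + 2] + mem[0] < -13)) and ((not (val != 15)) -> 2*a[a[c - 5] - c + 3] + mem[0] < -13)
Answer: WP = (val != 15 -> (3*a[c - 5] = 11 and 2*c = 3*val + 14 and 2*a[d + 2] + mem[0] < -13)) and ((not (val != 15)) -> 2*a[a[c - 5] - c + 3] + mem[0] < -13)


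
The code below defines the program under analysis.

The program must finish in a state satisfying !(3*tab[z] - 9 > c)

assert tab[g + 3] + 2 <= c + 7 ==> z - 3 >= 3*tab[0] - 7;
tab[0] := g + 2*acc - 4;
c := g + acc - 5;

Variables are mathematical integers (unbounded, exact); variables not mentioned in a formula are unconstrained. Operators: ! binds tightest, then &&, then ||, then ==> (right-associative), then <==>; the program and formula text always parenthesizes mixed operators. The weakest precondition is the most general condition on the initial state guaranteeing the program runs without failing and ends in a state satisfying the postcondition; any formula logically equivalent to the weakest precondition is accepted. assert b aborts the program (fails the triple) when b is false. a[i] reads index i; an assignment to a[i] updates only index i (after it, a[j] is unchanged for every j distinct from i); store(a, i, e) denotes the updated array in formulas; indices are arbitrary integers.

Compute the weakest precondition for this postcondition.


Working backward. After the program, the postcondition !(3*tab[z] - 9 > c) must hold; in canonical form it is !(3*tab[z] > c + 9).
Before c := g + acc - 5: !(3*tab[z] > acc + g + 4)
Before tab[0] := g + 2*acc - 4: !(3*store(tab, 0, 2*acc + g - 4)[z] > acc + g + 4)
Before assert tab[g + 3] + 2 <= c + 7 ==> z - 3 >= 3*tab[0] - 7: (tab[g + 3] <= c + 5 ==> z >= 3*tab[0] - 4) && (!(3*store(tab, 0, 2*acc + g - 4)[z] > acc + g + 4))
Answer: WP = (tab[g + 3] <= c + 5 ==> z >= 3*tab[0] - 4) && (!(3*store(tab, 0, 2*acc + g - 4)[z] > acc + g + 4))


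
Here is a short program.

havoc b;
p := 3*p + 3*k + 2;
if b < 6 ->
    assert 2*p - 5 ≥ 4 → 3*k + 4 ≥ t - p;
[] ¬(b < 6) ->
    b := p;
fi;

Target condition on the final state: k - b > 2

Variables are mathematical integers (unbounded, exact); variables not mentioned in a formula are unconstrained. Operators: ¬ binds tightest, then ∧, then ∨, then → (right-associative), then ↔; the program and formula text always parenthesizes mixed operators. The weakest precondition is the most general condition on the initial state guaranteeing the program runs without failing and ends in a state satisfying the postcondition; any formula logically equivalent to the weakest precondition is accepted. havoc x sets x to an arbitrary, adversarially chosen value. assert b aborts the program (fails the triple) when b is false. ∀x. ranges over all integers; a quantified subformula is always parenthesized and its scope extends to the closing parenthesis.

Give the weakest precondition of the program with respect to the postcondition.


Working backward. After the program, the postcondition k - b > 2 must hold; in canonical form it is k > b + 2.
Then branch requires (2*p ≥ 9 → 3*k + p ≥ t - 4) ∧ k > b + 2; else branch requires k > p + 2.
Before the if: (b < 6 → ((2*p ≥ 9 → 3*k + p ≥ t - 4) ∧ k > b + 2)) ∧ ((¬(b < 6)) → k > p + 2)
Before p := 3*p + 3*k + 2: (b < 6 → ((6*k + 6*p ≥ 5 → 6*k + 3*p ≥ t - 6) ∧ k > b + 2)) ∧ ((¬(b < 6)) → 2*k + 3*p < -4)
Before havoc b: ∀b_1. ((b_1 < 6 → ((6*k + 6*p ≥ 5 → 6*k + 3*p ≥ t - 6) ∧ k > b_1 + 2)) ∧ ((¬(b_1 < 6)) → 2*k + 3*p < -4))
Answer: WP = ∀b_1. ((b_1 < 6 → ((6*k + 6*p ≥ 5 → 6*k + 3*p ≥ t - 6) ∧ k > b_1 + 2)) ∧ ((¬(b_1 < 6)) → 2*k + 3*p < -4))


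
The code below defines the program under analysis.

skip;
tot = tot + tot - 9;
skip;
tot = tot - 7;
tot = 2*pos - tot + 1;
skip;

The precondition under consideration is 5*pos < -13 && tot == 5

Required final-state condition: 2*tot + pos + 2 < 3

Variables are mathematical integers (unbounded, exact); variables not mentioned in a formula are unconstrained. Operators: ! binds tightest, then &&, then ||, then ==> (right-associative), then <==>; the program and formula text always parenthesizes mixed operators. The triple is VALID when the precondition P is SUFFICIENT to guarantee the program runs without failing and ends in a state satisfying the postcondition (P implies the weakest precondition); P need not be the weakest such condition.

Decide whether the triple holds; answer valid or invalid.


Working backward. After the program, the postcondition 2*tot + pos + 2 < 3 must hold; in canonical form it is pos + 2*tot < 1.
Before skip: pos + 2*tot < 1
Before tot := 2*pos - tot + 1: 5*pos < 2*tot - 1
Before tot := tot - 7: 5*pos < 2*tot - 15
Before skip: 5*pos < 2*tot - 15
Before tot := tot + tot - 9: 5*pos < 4*tot - 33
Before skip: 5*pos < 4*tot - 33
The weakest precondition is 5*pos < 4*tot - 33.
Check whether 5*pos < -13 && tot == 5 implies it.
Every state satisfying the precondition satisfies the weakest precondition: the implication holds.
Answer: valid


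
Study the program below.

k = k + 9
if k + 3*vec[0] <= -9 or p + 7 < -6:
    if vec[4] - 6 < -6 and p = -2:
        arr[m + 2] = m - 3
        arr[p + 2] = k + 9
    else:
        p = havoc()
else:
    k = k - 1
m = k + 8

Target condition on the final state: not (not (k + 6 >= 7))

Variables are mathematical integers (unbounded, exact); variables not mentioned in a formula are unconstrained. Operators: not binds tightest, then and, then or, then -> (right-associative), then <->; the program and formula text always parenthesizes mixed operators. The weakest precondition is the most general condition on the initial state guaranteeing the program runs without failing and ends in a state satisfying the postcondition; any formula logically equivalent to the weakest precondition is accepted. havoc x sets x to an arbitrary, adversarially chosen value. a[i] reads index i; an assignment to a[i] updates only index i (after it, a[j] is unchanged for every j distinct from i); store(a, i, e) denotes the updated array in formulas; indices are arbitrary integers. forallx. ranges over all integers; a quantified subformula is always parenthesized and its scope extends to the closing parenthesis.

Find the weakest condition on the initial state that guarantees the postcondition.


Working backward. After the program, the postcondition not (not (k + 6 >= 7)) must hold; in canonical form it is k >= 1.
Before m := k + 8: k >= 1
Then branch requires ((vec[4] < 0 and p = -2) -> k >= 1) and ((not (vec[4] < 0 and p = -2)) -> k >= 1); else branch requires k >= 2.
Before the if: ((3*vec[0] + k <= -9 or p < -13) -> (((vec[4] < 0 and p = -2) -> k >= 1) and ((not (vec[4] < 0 and p = -2)) -> k >= 1))) and ((not (3*vec[0] + k <= -9 or p < -13)) -> k >= 2)
Before k := k + 9: ((3*vec[0] + k <= -18 or p < -13) -> (((vec[4] < 0 and p = -2) -> k >= -8) and ((not (vec[4] < 0 and p = -2)) -> k >= -8))) and ((not (3*vec[0] + k <= -18 or p < -13)) -> k >= -7)
Answer: WP = ((3*vec[0] + k <= -18 or p < -13) -> (((vec[4] < 0 and p = -2) -> k >= -8) and ((not (vec[4] < 0 and p = -2)) -> k >= -8))) and ((not (3*vec[0] + k <= -18 or p < -13)) -> k >= -7)


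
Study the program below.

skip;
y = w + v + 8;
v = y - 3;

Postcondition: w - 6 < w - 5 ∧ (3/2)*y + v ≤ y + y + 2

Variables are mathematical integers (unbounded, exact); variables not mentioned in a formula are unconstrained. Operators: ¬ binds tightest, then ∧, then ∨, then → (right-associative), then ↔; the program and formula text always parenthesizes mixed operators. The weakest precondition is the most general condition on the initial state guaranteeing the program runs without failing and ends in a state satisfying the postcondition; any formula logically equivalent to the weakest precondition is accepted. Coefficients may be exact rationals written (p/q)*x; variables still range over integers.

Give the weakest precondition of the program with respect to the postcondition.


Working backward. After the program, the postcondition w - 6 < w - 5 ∧ (3/2)*y + v ≤ y + y + 2 must hold; in canonical form it is v ≤ (1/2)*y + 2.
Before v := y - 3: (1/2)*y ≤ 5
Before y := w + v + 8: (1/2)*v + (1/2)*w ≤ 1
Before skip: (1/2)*v + (1/2)*w ≤ 1
Answer: WP = (1/2)*v + (1/2)*w ≤ 1


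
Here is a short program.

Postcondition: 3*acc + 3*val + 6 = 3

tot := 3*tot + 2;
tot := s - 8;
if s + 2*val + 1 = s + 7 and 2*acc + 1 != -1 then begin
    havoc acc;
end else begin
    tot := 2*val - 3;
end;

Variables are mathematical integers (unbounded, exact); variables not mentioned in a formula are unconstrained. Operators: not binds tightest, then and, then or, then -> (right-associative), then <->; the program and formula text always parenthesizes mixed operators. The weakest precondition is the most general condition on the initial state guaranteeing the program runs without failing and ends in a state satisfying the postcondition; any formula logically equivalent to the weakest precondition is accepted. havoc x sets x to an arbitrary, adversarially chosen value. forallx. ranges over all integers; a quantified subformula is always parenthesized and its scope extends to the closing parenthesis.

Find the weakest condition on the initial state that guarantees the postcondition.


Working backward. After the program, the postcondition 3*acc + 3*val + 6 = 3 must hold; in canonical form it is 3*acc + 3*val = -3.
Then branch requires forall acc_1. 3*acc_1 + 3*val = -3; else branch requires 3*acc + 3*val = -3.
Before the if: ((2*val = 6 and 2*acc != -2) -> (forall acc_1. 3*acc_1 + 3*val = -3)) and ((not (2*val = 6 and 2*acc != -2)) -> 3*acc + 3*val = -3)
Before tot := s - 8: ((2*val = 6 and 2*acc != -2) -> (forall acc_1. 3*acc_1 + 3*val = -3)) and ((not (2*val = 6 and 2*acc != -2)) -> 3*acc + 3*val = -3)
Before tot := 3*tot + 2: ((2*val = 6 and 2*acc != -2) -> (forall acc_1. 3*acc_1 + 3*val = -3)) and ((not (2*val = 6 and 2*acc != -2)) -> 3*acc + 3*val = -3)
Answer: WP = ((2*val = 6 and 2*acc != -2) -> (forall acc_1. 3*acc_1 + 3*val = -3)) and ((not (2*val = 6 and 2*acc != -2)) -> 3*acc + 3*val = -3)


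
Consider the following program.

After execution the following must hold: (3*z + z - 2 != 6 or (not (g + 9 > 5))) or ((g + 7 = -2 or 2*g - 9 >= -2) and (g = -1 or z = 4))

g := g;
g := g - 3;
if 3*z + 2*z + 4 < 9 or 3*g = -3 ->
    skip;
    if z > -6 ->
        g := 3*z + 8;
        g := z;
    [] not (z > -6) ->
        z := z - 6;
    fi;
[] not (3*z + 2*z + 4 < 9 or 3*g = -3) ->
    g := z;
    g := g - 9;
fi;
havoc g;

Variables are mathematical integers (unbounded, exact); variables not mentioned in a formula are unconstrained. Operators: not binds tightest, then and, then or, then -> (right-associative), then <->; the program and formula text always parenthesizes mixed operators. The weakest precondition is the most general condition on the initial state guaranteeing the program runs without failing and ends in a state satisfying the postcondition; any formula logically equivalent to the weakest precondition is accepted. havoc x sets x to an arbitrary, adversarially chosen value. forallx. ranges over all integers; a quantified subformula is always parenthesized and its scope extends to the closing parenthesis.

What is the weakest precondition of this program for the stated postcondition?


Working backward. After the program, the postcondition (3*z + z - 2 != 6 or (not (g + 9 > 5))) or ((g + 7 = -2 or 2*g - 9 >= -2) and (g = -1 or z = 4)) must hold; in canonical form it is 4*z != 8 or (not (g > -4)) or ((g = -9 or 2*g >= 7) and (g = -1 or z = 4)).
Before havoc g: forall g_1. (4*z != 8 or (not (g_1 > -4)) or ((g_1 = -9 or 2*g_1 >= 7) and (g_1 = -1 or z = 4)))
Then branch requires (z > -6 -> (forall g_1. (4*z != 8 or (not (g_1 > -4)) or ((g_1 = -9 or 2*g_1 >= 7) and (g_1 = -1 or z = 4))))) and ((not (z > -6)) -> (forall g_1. (4*z != 32 or (not (g_1 > -4)) or ((g_1 = -9 or 2*g_1 >= 7) and (g_1 = -1 or z = 10))))); else branch requires forall g_1. (4*z != 8 or (not (g_1 > -4)) or ((g_1 = -9 or 2*g_1 >= 7) and (g_1 = -1 or z = 4))).
Before the if: ((5*z < 5 or 3*g = -3) -> ((z > -6 -> (forall g_1. (4*z != 8 or (not (g_1 > -4)) or ((g_1 = -9 or 2*g_1 >= 7) and (g_1 = -1 or z = 4))))) and ((not (z > -6)) -> (forall g_1. (4*z != 32 or (not (g_1 > -4)) or ((g_1 = -9 or 2*g_1 >= 7) and (g_1 = -1 or z = 10))))))) and ((not (5*z < 5 or 3*g = -3)) -> (forall g_1. (4*z != 8 or (not (g_1 > -4)) or ((g_1 = -9 or 2*g_1 >= 7) and (g_1 = -1 or z = 4)))))
Before g := g - 3: ((5*z < 5 or 3*g = 6) -> ((z > -6 -> (forall g_1. (4*z != 8 or (not (g_1 > -4)) or ((g_1 = -9 or 2*g_1 >= 7) and (g_1 = -1 or z = 4))))) and ((not (z > -6)) -> (forall g_1. (4*z != 32 or (not (g_1 > -4)) or ((g_1 = -9 or 2*g_1 >= 7) and (g_1 = -1 or z = 10))))))) and ((not (5*z < 5 or 3*g = 6)) -> (forall g_1. (4*z != 8 or (not (g_1 > -4)) or ((g_1 = -9 or 2*g_1 >= 7) and (g_1 = -1 or z = 4)))))
Before g := g: ((5*z < 5 or 3*g = 6) -> ((z > -6 -> (forall g_1. (4*z != 8 or (not (g_1 > -4)) or ((g_1 = -9 or 2*g_1 >= 7) and (g_1 = -1 or z = 4))))) and ((not (z > -6)) -> (forall g_1. (4*z != 32 or (not (g_1 > -4)) or ((g_1 = -9 or 2*g_1 >= 7) and (g_1 = -1 or z = 10))))))) and ((not (5*z < 5 or 3*g = 6)) -> (forall g_1. (4*z != 8 or (not (g_1 > -4)) or ((g_1 = -9 or 2*g_1 >= 7) and (g_1 = -1 or z = 4)))))
Answer: WP = ((5*z < 5 or 3*g = 6) -> ((z > -6 -> (forall g_1. (4*z != 8 or (not (g_1 > -4)) or ((g_1 = -9 or 2*g_1 >= 7) and (g_1 = -1 or z = 4))))) and ((not (z > -6)) -> (forall g_1. (4*z != 32 or (not (g_1 > -4)) or ((g_1 = -9 or 2*g_1 >= 7) and (g_1 = -1 or z = 10))))))) and ((not (5*z < 5 or 3*g = 6)) -> (forall g_1. (4*z != 8 or (not (g_1 > -4)) or ((g_1 = -9 or 2*g_1 >= 7) and (g_1 = -1 or z = 4)))))


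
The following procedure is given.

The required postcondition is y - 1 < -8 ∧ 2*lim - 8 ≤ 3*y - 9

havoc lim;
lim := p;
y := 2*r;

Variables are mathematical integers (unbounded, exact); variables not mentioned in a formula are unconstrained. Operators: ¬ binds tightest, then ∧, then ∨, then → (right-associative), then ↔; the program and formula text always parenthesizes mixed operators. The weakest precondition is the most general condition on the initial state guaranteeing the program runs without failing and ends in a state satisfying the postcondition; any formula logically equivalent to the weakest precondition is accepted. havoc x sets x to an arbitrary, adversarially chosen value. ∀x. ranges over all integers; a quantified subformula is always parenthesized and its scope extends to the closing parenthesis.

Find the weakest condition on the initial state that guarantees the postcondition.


Working backward. After the program, the postcondition y - 1 < -8 ∧ 2*lim - 8 ≤ 3*y - 9 must hold; in canonical form it is y < -7 ∧ 2*lim ≤ 3*y - 1.
Before y := 2*r: 2*r < -7 ∧ 2*lim ≤ 6*r - 1
Before lim := p: 2*r < -7 ∧ 2*p ≤ 6*r - 1
Before havoc lim: 2*r < -7 ∧ 2*p ≤ 6*r - 1
Answer: WP = 2*r < -7 ∧ 2*p ≤ 6*r - 1


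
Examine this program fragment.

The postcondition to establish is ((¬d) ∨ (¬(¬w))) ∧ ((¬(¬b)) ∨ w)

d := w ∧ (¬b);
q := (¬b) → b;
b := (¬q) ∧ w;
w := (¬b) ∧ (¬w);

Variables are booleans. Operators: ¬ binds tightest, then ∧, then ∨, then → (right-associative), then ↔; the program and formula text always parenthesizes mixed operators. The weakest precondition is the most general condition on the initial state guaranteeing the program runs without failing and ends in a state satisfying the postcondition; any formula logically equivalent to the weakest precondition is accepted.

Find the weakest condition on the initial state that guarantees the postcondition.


Working backward. After the program, the postcondition ((¬d) ∨ (¬(¬w))) ∧ ((¬(¬b)) ∨ w) must hold; in canonical form it is ((¬d) ∨ w) ∧ (b ∨ w).
Before w := (¬b) ∧ (¬w): ((¬d) ∨ ((¬b) ∧ (¬w))) ∧ (b ∨ ((¬b) ∧ (¬w)))
Before b := (¬q) ∧ w: ((¬d) ∨ ((¬((¬q) ∧ w)) ∧ (¬w))) ∧ (((¬q) ∧ w) ∨ ((¬((¬q) ∧ w)) ∧ (¬w)))
Before q := (¬b) → b: ((¬d) ∨ ((¬((¬((¬b) → b)) ∧ w)) ∧ (¬w))) ∧ (((¬((¬b) → b)) ∧ w) ∨ ((¬((¬((¬b) → b)) ∧ w)) ∧ (¬w)))
Before d := w ∧ (¬b): ((¬(w ∧ (¬b))) ∨ ((¬((¬((¬b) → b)) ∧ w)) ∧ (¬w))) ∧ (((¬((¬b) → b)) ∧ w) ∨ ((¬((¬((¬b) → b)) ∧ w)) ∧ (¬w)))
Answer: WP = ((¬(w ∧ (¬b))) ∨ ((¬((¬((¬b) → b)) ∧ w)) ∧ (¬w))) ∧ (((¬((¬b) → b)) ∧ w) ∨ ((¬((¬((¬b) → b)) ∧ w)) ∧ (¬w)))


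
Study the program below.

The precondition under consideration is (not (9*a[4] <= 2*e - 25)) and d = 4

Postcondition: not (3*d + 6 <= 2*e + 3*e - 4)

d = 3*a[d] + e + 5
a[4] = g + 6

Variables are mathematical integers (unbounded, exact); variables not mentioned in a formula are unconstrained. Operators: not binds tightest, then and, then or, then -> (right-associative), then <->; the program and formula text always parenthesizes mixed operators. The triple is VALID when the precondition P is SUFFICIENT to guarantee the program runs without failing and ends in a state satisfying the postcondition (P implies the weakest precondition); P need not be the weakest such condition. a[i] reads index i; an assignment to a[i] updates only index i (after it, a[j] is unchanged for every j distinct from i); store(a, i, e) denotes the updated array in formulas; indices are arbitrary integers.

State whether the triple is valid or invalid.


Working backward. After the program, the postcondition not (3*d + 6 <= 2*e + 3*e - 4) must hold; in canonical form it is not (3*d <= 5*e - 10).
Before a[4] := g + 6: not (3*d <= 5*e - 10)
Before d := 3*a[d] + e + 5: not (9*a[d] <= 2*e - 25)
The weakest precondition is not (9*a[d] <= 2*e - 25).
Check whether (not (9*a[4] <= 2*e - 25)) and d = 4 implies it.
Every state satisfying the precondition satisfies the weakest precondition: the implication holds.
Answer: valid


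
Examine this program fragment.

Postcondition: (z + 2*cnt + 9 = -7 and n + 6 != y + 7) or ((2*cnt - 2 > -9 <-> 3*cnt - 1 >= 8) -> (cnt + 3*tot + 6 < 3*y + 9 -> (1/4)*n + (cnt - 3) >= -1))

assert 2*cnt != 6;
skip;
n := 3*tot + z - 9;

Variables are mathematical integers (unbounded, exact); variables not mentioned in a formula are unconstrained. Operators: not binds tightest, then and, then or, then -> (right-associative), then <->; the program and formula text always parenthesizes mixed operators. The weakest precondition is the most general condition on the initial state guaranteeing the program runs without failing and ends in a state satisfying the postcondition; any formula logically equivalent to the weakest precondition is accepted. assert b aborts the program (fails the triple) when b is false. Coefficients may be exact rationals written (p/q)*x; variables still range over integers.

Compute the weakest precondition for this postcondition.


Working backward. After the program, the postcondition (z + 2*cnt + 9 = -7 and n + 6 != y + 7) or ((2*cnt - 2 > -9 <-> 3*cnt - 1 >= 8) -> (cnt + 3*tot + 6 < 3*y + 9 -> (1/4)*n + (cnt - 3) >= -1)) must hold; in canonical form it is (2*cnt + z = -16 and n != y + 1) or ((2*cnt > -7 <-> 3*cnt >= 9) -> (cnt + 3*tot < 3*y + 3 -> cnt + (1/4)*n >= 2)).
Before n := 3*tot + z - 9: (2*cnt + z = -16 and 3*tot + z != y + 10) or ((2*cnt > -7 <-> 3*cnt >= 9) -> (cnt + 3*tot < 3*y + 3 -> cnt + (3/4)*tot + (1/4)*z >= 17/4))
Before skip: (2*cnt + z = -16 and 3*tot + z != y + 10) or ((2*cnt > -7 <-> 3*cnt >= 9) -> (cnt + 3*tot < 3*y + 3 -> cnt + (3/4)*tot + (1/4)*z >= 17/4))
Before assert 2*cnt != 6: 2*cnt != 6 and ((2*cnt + z = -16 and 3*tot + z != y + 10) or ((2*cnt > -7 <-> 3*cnt >= 9) -> (cnt + 3*tot < 3*y + 3 -> cnt + (3/4)*tot + (1/4)*z >= 17/4)))
Answer: WP = 2*cnt != 6 and ((2*cnt + z = -16 and 3*tot + z != y + 10) or ((2*cnt > -7 <-> 3*cnt >= 9) -> (cnt + 3*tot < 3*y + 3 -> cnt + (3/4)*tot + (1/4)*z >= 17/4)))


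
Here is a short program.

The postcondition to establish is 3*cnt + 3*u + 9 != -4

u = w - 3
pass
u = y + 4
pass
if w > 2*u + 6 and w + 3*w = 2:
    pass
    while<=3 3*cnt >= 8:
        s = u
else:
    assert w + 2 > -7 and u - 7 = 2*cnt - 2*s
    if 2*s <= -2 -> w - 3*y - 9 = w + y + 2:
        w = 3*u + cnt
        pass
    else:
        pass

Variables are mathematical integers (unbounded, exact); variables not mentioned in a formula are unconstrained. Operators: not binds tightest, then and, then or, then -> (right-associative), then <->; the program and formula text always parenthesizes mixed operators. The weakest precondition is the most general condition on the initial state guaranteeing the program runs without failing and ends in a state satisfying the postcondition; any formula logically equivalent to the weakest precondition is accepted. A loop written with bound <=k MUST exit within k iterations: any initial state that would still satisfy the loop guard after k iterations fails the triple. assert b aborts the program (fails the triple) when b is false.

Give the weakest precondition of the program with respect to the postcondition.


Working backward. After the program, the postcondition 3*cnt + 3*u + 9 != -4 must hold; in canonical form it is 3*cnt + 3*u != -13.
Then branch requires (3*cnt >= 8 -> ((3*cnt >= 8 -> ((3*cnt >= 8 -> ((not (3*cnt >= 8)) and 3*cnt + 3*u != -13)) and ((not (3*cnt >= 8)) -> 3*cnt + 3*u != -13))) and ((not (3*cnt >= 8)) -> 3*cnt + 3*u != -13))) and ((not (3*cnt >= 8)) -> 3*cnt + 3*u != -13); else branch requires w > -9 and 2*s + u = 2*cnt + 7 and ((2*s <= -2 -> 4*y = -11) -> 3*cnt + 3*u != -13) and ((not (2*s <= -2 -> 4*y = -11)) -> 3*cnt + 3*u != -13).
Before the if: ((w > 2*u + 6 and 4*w = 2) -> ((3*cnt >= 8 -> ((3*cnt >= 8 -> ((3*cnt >= 8 -> ((not (3*cnt >= 8)) and 3*cnt + 3*u != -13)) and ((not (3*cnt >= 8)) -> 3*cnt + 3*u != -13))) and ((not (3*cnt >= 8)) -> 3*cnt + 3*u != -13))) and ((not (3*cnt >= 8)) -> 3*cnt + 3*u != -13))) and ((not (w > 2*u + 6 and 4*w = 2)) -> (w > -9 and 2*s + u = 2*cnt + 7 and ((2*s <= -2 -> 4*y = -11) -> 3*cnt + 3*u != -13) and ((not (2*s <= -2 -> 4*y = -11)) -> 3*cnt + 3*u != -13)))
Before skip: ((w > 2*u + 6 and 4*w = 2) -> ((3*cnt >= 8 -> ((3*cnt >= 8 -> ((3*cnt >= 8 -> ((not (3*cnt >= 8)) and 3*cnt + 3*u != -13)) and ((not (3*cnt >= 8)) -> 3*cnt + 3*u != -13))) and ((not (3*cnt >= 8)) -> 3*cnt + 3*u != -13))) and ((not (3*cnt >= 8)) -> 3*cnt + 3*u != -13))) and ((not (w > 2*u + 6 and 4*w = 2)) -> (w > -9 and 2*s + u = 2*cnt + 7 and ((2*s <= -2 -> 4*y = -11) -> 3*cnt + 3*u != -13) and ((not (2*s <= -2 -> 4*y = -11)) -> 3*cnt + 3*u != -13)))
Before u := y + 4: ((w > 2*y + 14 and 4*w = 2) -> ((3*cnt >= 8 -> ((3*cnt >= 8 -> ((3*cnt >= 8 -> ((not (3*cnt >= 8)) and 3*cnt + 3*y != -25)) and ((not (3*cnt >= 8)) -> 3*cnt + 3*y != -25))) and ((not (3*cnt >= 8)) -> 3*cnt + 3*y != -25))) and ((not (3*cnt >= 8)) -> 3*cnt + 3*y != -25))) and ((not (w > 2*y + 14 and 4*w = 2)) -> (w > -9 and 2*s + y = 2*cnt + 3 and ((2*s <= -2 -> 4*y = -11) -> 3*cnt + 3*y != -25) and ((not (2*s <= -2 -> 4*y = -11)) -> 3*cnt + 3*y != -25)))
Before skip: ((w > 2*y + 14 and 4*w = 2) -> ((3*cnt >= 8 -> ((3*cnt >= 8 -> ((3*cnt >= 8 -> ((not (3*cnt >= 8)) and 3*cnt + 3*y != -25)) and ((not (3*cnt >= 8)) -> 3*cnt + 3*y != -25))) and ((not (3*cnt >= 8)) -> 3*cnt + 3*y != -25))) and ((not (3*cnt >= 8)) -> 3*cnt + 3*y != -25))) and ((not (w > 2*y + 14 and 4*w = 2)) -> (w > -9 and 2*s + y = 2*cnt + 3 and ((2*s <= -2 -> 4*y = -11) -> 3*cnt + 3*y != -25) and ((not (2*s <= -2 -> 4*y = -11)) -> 3*cnt + 3*y != -25)))
Before u := w - 3: ((w > 2*y + 14 and 4*w = 2) -> ((3*cnt >= 8 -> ((3*cnt >= 8 -> ((3*cnt >= 8 -> ((not (3*cnt >= 8)) and 3*cnt + 3*y != -25)) and ((not (3*cnt >= 8)) -> 3*cnt + 3*y != -25))) and ((not (3*cnt >= 8)) -> 3*cnt + 3*y != -25))) and ((not (3*cnt >= 8)) -> 3*cnt + 3*y != -25))) and ((not (w > 2*y + 14 and 4*w = 2)) -> (w > -9 and 2*s + y = 2*cnt + 3 and ((2*s <= -2 -> 4*y = -11) -> 3*cnt + 3*y != -25) and ((not (2*s <= -2 -> 4*y = -11)) -> 3*cnt + 3*y != -25)))
Answer: WP = ((w > 2*y + 14 and 4*w = 2) -> ((3*cnt >= 8 -> ((3*cnt >= 8 -> ((3*cnt >= 8 -> ((not (3*cnt >= 8)) and 3*cnt + 3*y != -25)) and ((not (3*cnt >= 8)) -> 3*cnt + 3*y != -25))) and ((not (3*cnt >= 8)) -> 3*cnt + 3*y != -25))) and ((not (3*cnt >= 8)) -> 3*cnt + 3*y != -25))) and ((not (w > 2*y + 14 and 4*w = 2)) -> (w > -9 and 2*s + y = 2*cnt + 3 and ((2*s <= -2 -> 4*y = -11) -> 3*cnt + 3*y != -25) and ((not (2*s <= -2 -> 4*y = -11)) -> 3*cnt + 3*y != -25)))
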